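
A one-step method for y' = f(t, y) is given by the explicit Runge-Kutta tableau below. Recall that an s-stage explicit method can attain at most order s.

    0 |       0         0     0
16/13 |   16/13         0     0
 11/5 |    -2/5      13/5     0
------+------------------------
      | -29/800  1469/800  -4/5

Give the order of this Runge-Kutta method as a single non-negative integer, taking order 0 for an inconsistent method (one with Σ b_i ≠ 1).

b = (-29/800, 1469/800, -4/5)
c = (0, 16/13, 11/5)
Ac = (0, 0, 16/5)
Σ b_i: (-29/800)·1 + 1469/800·1 + (-4/5)·1 = 1 ✓
b·c: 1469/800·16/13 + (-4/5)·11/5 = 1/2 ✓
b·c²: 1469/800·256/169 + (-4/5)·121/25 = -1772/1625 ≠ 1/3 ⇒ order 2.
b·Ac: (-4/5)·16/5 = -64/25 ≠ 1/6

2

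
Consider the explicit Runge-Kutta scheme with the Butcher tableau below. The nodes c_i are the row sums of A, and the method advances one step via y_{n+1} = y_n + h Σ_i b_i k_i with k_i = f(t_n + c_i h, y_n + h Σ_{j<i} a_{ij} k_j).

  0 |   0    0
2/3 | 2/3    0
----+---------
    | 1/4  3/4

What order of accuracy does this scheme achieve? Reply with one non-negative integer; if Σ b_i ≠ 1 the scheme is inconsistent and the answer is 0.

2

b = (1/4, 3/4)
c = (0, 2/3)
Σ b_i: 1/4·1 + 3/4·1 = 1 ✓
b·c: 3/4·2/3 = 1/2 ✓; 2 stages ⇒ order 2.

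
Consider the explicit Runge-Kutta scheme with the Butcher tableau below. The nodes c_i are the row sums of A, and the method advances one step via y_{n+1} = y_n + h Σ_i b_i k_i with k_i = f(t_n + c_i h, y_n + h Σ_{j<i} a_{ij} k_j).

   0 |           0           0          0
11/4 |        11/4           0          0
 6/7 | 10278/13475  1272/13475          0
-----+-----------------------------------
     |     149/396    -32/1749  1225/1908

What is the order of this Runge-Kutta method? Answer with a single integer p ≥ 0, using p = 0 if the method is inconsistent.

b = (149/396, -32/1749, 1225/1908)
c = (0, 11/4, 6/7)
Ac = (0, 0, 318/1225)
Σ b_i: 149/396·1 + (-32/1749)·1 + 1225/1908·1 = 1 ✓
b·c: (-32/1749)·11/4 + 1225/1908·6/7 = 1/2 ✓
b·c²: (-32/1749)·121/16 + 1225/1908·36/49 = 1/3 ✓
b·Ac: 1225/1908·318/1225 = 1/6 ✓; 3 stages ⇒ order 3.

3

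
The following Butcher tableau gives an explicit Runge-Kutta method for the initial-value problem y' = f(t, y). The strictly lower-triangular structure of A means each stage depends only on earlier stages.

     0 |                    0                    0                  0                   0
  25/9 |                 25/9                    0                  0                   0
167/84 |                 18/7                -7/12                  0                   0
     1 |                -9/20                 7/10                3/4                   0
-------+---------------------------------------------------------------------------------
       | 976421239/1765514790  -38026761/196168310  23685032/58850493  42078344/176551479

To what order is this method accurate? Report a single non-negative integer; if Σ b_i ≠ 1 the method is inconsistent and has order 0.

b = (976421239/1765514790, -38026761/196168310, 23685032/58850493, 42078344/176551479)
c = (0, 25/9, 167/84, 1)
Ac = (0, 0, -175/108, 3463/1008)
Σ b_i: 976421239/1765514790·1 + (-38026761/196168310)·1 + 23685032/58850493·1 + 42078344/176551479·1 = 1 ✓
b·c: (-38026761/196168310)·25/9 + 23685032/58850493·167/84 + 42078344/176551479·1 = 1/2 ✓
b·c²: (-38026761/196168310)·625/81 + 23685032/58850493·27889/7056 + 42078344/176551479·1 = 1/3 ✓
b·Ac: 23685032/58850493·(-175/108) + 42078344/176551479·3463/1008 = 1/6 ✓
b·c³: (-38026761/196168310)·15625/729 + 23685032/58850493·4657463/592704 + 42078344/176551479·1 = -201265690603/266945836248 ≠ 1/4 ⇒ order 3.
b·(c∘Ac): 23685032/58850493·(-4175/1296) + 42078344/176551479·3463/1008 = -2277170932/4766889933 ≠ 1/8
b·Ac²: 23685032/58850493·(-4375/972) + 42078344/176551479·2125003/254016 = 16224102133/88981945416 ≠ 1/12
b·A²c: 42078344/176551479·(-175/144) = -920463775/3177926622 ≠ 1/24

3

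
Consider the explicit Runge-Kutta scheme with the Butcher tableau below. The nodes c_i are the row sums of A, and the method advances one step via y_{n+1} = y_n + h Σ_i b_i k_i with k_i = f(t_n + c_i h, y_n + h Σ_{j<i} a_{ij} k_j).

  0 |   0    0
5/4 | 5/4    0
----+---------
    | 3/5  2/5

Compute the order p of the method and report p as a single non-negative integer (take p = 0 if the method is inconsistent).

2

b = (3/5, 2/5)
c = (0, 5/4)
Σ b_i: 3/5·1 + 2/5·1 = 1 ✓
b·c: 2/5·5/4 = 1/2 ✓; 2 stages ⇒ order 2.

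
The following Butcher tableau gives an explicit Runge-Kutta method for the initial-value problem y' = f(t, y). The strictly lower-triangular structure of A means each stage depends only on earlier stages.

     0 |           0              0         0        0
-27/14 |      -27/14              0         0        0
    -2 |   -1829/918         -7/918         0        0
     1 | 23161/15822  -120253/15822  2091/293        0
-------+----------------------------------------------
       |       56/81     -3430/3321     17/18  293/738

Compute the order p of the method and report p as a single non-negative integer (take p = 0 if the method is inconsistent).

4

b = (56/81, -3430/3321, 17/18, 293/738)
c = (0, -27/14, -2, 1)
Ac = (0, 0, 1/68, 451/1172)
Σ b_i: 56/81·1 + (-3430/3321)·1 + 17/18·1 + 293/738·1 = 1 ✓
b·c: (-3430/3321)·(-27/14) + 17/18·(-2) + 293/738·1 = 1/2 ✓
b·c²: (-3430/3321)·729/196 + 17/18·4 + 293/738·1 = 1/3 ✓
b·Ac: 17/18·1/68 + 293/738·451/1172 = 1/6 ✓
b·c³: (-3430/3321)·(-19683/2744) + 17/18·(-8) + 293/738·1 = 1/4 ✓
b·(c∘Ac): 17/18·(-1/34) + 293/738·451/1172 = 1/8 ✓
b·Ac²: 17/18·(-27/952) + 293/738·4551/16408 = 1/12 ✓
b·A²c: 293/738·123/1172 = 1/24 ✓; 4 stages ⇒ order 4.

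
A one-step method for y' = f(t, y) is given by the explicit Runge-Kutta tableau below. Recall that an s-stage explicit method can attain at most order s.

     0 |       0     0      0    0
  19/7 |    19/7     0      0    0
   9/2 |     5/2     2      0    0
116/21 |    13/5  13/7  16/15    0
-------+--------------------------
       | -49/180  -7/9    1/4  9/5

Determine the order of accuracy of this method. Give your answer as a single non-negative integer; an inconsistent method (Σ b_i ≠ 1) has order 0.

b = (-49/180, -7/9, 1/4, 9/5)
c = (0, 19/7, 9/2, 116/21)
Ac = (0, 0, 38/7, 2411/245)
Σ b_i: (-49/180)·1 + (-7/9)·1 + 1/4·1 + 9/5·1 = 1 ✓
b·c: (-7/9)·19/7 + 1/4·9/2 + 9/5·116/21 = 22571/2520 ≠ 1/2 ⇒ order 1.

1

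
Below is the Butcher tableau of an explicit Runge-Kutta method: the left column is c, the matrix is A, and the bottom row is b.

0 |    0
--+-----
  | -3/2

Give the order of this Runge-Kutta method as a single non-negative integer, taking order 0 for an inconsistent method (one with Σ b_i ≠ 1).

0

b = (-3/2)
c = (0)
Σ b_i: (-3/2)·1 = -3/2 ≠ 1 ⇒ order 0.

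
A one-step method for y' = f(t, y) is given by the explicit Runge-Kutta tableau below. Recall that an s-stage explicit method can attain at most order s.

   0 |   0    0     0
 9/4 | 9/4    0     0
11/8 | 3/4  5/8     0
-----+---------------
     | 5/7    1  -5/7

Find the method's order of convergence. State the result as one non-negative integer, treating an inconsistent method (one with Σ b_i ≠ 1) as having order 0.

b = (5/7, 1, -5/7)
c = (0, 9/4, 11/8)
Ac = (0, 0, 45/32)
Σ b_i: 5/7·1 + 1·1 + (-5/7)·1 = 1 ✓
b·c: 1·9/4 + (-5/7)·11/8 = 71/56 ≠ 1/2 ⇒ order 1.

1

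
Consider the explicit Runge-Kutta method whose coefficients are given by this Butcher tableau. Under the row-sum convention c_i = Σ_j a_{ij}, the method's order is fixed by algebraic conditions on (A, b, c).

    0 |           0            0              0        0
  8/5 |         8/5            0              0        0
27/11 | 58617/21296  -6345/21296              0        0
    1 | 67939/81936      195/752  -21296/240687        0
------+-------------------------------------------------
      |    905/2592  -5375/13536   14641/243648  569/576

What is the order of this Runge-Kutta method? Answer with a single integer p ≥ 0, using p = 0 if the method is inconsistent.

b = (905/2592, -5375/13536, 14641/243648, 569/576)
c = (0, 8/5, 27/11, 1)
Ac = (0, 0, -1269/2662, 225/1138)
Σ b_i: 905/2592·1 + (-5375/13536)·1 + 14641/243648·1 + 569/576·1 = 1 ✓
b·c: (-5375/13536)·8/5 + 14641/243648·27/11 + 569/576·1 = 1/2 ✓
b·c²: (-5375/13536)·64/25 + 14641/243648·729/121 + 569/576·1 = 1/3 ✓
b·Ac: 14641/243648·(-1269/2662) + 569/576·225/1138 = 1/6 ✓
b·c³: (-5375/13536)·512/125 + 14641/243648·19683/1331 + 569/576·1 = 1/4 ✓
b·(c∘Ac): 14641/243648·(-34263/29282) + 569/576·225/1138 = 1/8 ✓
b·Ac²: 14641/243648·(-5076/6655) + 569/576·372/2845 = 1/12 ✓
b·A²c: 569/576·24/569 = 1/24 ✓; 4 stages ⇒ order 4.

4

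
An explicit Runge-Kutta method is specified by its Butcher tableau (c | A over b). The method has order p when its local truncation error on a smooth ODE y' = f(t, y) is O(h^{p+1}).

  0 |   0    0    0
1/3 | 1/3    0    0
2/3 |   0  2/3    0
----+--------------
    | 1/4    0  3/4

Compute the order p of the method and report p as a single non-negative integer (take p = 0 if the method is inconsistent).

3

b = (1/4, 0, 3/4)
c = (0, 1/3, 2/3)
Ac = (0, 0, 2/9)
Σ b_i: 1/4·1 + 3/4·1 = 1 ✓
b·c: 3/4·2/3 = 1/2 ✓
b·c²: 3/4·4/9 = 1/3 ✓
b·Ac: 3/4·2/9 = 1/6 ✓; 3 stages ⇒ order 3.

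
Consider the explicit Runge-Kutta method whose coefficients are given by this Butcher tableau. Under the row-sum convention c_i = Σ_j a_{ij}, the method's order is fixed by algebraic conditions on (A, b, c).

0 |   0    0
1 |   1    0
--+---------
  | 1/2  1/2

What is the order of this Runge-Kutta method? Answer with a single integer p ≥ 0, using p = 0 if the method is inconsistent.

2

b = (1/2, 1/2)
c = (0, 1)
Σ b_i: 1/2·1 + 1/2·1 = 1 ✓
b·c: 1/2·1 = 1/2 ✓; 2 stages ⇒ order 2.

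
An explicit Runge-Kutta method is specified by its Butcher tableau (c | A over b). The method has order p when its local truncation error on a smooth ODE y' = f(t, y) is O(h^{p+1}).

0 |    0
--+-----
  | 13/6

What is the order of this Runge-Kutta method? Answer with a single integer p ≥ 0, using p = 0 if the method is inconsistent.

b = (13/6)
c = (0)
Σ b_i: 13/6·1 = 13/6 ≠ 1 ⇒ order 0.

0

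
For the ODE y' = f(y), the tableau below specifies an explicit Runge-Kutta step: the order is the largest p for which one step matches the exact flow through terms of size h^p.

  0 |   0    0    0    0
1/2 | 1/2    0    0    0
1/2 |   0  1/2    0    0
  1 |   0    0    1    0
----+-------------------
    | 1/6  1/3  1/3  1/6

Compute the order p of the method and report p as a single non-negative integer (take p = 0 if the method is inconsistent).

4

b = (1/6, 1/3, 1/3, 1/6)
c = (0, 1/2, 1/2, 1)
Ac = (0, 0, 1/4, 1/2)
Σ b_i: 1/6·1 + 1/3·1 + 1/3·1 + 1/6·1 = 1 ✓
b·c: 1/3·1/2 + 1/3·1/2 + 1/6·1 = 1/2 ✓
b·c²: 1/3·1/4 + 1/3·1/4 + 1/6·1 = 1/3 ✓
b·Ac: 1/3·1/4 + 1/6·1/2 = 1/6 ✓
b·c³: 1/3·1/8 + 1/3·1/8 + 1/6·1 = 1/4 ✓
b·(c∘Ac): 1/3·1/8 + 1/6·1/2 = 1/8 ✓
b·Ac²: 1/3·1/8 + 1/6·1/4 = 1/12 ✓
b·A²c: 1/6·1/4 = 1/24 ✓; 4 stages ⇒ order 4.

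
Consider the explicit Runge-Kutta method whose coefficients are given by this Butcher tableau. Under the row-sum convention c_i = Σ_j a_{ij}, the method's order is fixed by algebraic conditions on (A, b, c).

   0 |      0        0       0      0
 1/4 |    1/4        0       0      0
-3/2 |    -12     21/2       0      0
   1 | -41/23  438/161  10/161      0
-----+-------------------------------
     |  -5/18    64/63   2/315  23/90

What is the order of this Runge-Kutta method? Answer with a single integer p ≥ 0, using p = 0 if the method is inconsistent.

b = (-5/18, 64/63, 2/315, 23/90)
c = (0, 1/4, -3/2, 1)
Ac = (0, 0, 21/8, 27/46)
Σ b_i: (-5/18)·1 + 64/63·1 + 2/315·1 + 23/90·1 = 1 ✓
b·c: 64/63·1/4 + 2/315·(-3/2) + 23/90·1 = 1/2 ✓
b·c²: 64/63·1/16 + 2/315·9/4 + 23/90·1 = 1/3 ✓
b·Ac: 2/315·21/8 + 23/90·27/46 = 1/6 ✓
b·c³: 64/63·1/64 + 2/315·(-27/8) + 23/90·1 = 1/4 ✓
b·(c∘Ac): 2/315·(-63/16) + 23/90·27/46 = 1/8 ✓
b·Ac²: 2/315·21/32 + 23/90·57/184 = 1/12 ✓
b·A²c: 23/90·15/92 = 1/24 ✓; 4 stages ⇒ order 4.

4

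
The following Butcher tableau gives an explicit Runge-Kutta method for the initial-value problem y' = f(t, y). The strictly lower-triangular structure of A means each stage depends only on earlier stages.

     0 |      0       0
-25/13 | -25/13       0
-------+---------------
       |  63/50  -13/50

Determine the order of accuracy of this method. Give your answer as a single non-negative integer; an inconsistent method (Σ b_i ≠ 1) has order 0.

2

b = (63/50, -13/50)
c = (0, -25/13)
Σ b_i: 63/50·1 + (-13/50)·1 = 1 ✓
b·c: (-13/50)·(-25/13) = 1/2 ✓; 2 stages ⇒ order 2.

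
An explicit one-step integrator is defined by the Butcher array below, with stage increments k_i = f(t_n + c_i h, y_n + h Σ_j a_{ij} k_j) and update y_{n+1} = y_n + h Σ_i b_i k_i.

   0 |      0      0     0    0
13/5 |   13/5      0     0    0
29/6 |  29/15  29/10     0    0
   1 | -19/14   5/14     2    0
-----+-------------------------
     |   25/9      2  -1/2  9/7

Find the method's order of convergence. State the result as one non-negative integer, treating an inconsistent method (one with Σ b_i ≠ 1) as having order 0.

b = (25/9, 2, -1/2, 9/7)
c = (0, 13/5, 29/6, 1)
Ac = (0, 0, 377/50, 445/42)
Σ b_i: 25/9·1 + 2·1 + (-1/2)·1 + 9/7·1 = 701/126 ≠ 1 ⇒ order 0.

0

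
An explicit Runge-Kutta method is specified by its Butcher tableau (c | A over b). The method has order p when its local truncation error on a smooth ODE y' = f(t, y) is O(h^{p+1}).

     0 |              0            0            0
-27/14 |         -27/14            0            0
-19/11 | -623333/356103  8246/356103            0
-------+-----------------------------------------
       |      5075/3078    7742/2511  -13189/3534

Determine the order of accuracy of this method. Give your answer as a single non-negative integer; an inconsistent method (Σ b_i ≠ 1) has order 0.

3

b = (5075/3078, 7742/2511, -13189/3534)
c = (0, -27/14, -19/11)
Ac = (0, 0, -589/13189)
Σ b_i: 5075/3078·1 + 7742/2511·1 + (-13189/3534)·1 = 1 ✓
b·c: 7742/2511·(-27/14) + (-13189/3534)·(-19/11) = 1/2 ✓
b·c²: 7742/2511·729/196 + (-13189/3534)·361/121 = 1/3 ✓
b·Ac: (-13189/3534)·(-589/13189) = 1/6 ✓; 3 stages ⇒ order 3.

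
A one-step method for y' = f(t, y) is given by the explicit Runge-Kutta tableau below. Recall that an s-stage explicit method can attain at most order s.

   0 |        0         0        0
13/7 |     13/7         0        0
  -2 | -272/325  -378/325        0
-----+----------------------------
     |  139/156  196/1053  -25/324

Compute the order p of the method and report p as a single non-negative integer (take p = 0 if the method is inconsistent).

b = (139/156, 196/1053, -25/324)
c = (0, 13/7, -2)
Ac = (0, 0, -54/25)
Σ b_i: 139/156·1 + 196/1053·1 + (-25/324)·1 = 1 ✓
b·c: 196/1053·13/7 + (-25/324)·(-2) = 1/2 ✓
b·c²: 196/1053·169/49 + (-25/324)·4 = 1/3 ✓
b·Ac: (-25/324)·(-54/25) = 1/6 ✓; 3 stages ⇒ order 3.

3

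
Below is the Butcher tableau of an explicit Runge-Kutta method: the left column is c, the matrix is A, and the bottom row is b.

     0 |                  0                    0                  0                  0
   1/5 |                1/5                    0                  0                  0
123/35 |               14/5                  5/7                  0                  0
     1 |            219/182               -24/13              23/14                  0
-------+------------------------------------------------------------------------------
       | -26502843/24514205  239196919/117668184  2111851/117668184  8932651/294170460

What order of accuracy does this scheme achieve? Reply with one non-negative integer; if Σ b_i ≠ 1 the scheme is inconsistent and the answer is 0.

b = (-26502843/24514205, 239196919/117668184, 2111851/117668184, 8932651/294170460)
c = (0, 1/5, 123/35, 1)
Ac = (0, 0, 1/7, 6885/1274)
Σ b_i: (-26502843/24514205)·1 + 239196919/117668184·1 + 2111851/117668184·1 + 8932651/294170460·1 = 1 ✓
b·c: 239196919/117668184·1/5 + 2111851/117668184·123/35 + 8932651/294170460·1 = 1/2 ✓
b·c²: 239196919/117668184·1/25 + 2111851/117668184·15129/1225 + 8932651/294170460·1 = 1/3 ✓
b·Ac: 2111851/117668184·1/7 + 8932651/294170460·6885/1274 = 1/6 ✓
b·c³: 239196919/117668184·1/125 + 2111851/117668184·1860867/42875 + 8932651/294170460·1 = 1011932299/1225710250 ≠ 1/4 ⇒ order 3.
b·(c∘Ac): 2111851/117668184·123/245 + 8932651/294170460·6885/1274 = 8487461/49028410 ≠ 1/8
b·Ac²: 2111851/117668184·1/35 + 8932651/294170460·4507107/222950 = 343782379/559563375 ≠ 1/12
b·A²c: 8932651/294170460·23/98 = 182299/25580040 ≠ 1/24

3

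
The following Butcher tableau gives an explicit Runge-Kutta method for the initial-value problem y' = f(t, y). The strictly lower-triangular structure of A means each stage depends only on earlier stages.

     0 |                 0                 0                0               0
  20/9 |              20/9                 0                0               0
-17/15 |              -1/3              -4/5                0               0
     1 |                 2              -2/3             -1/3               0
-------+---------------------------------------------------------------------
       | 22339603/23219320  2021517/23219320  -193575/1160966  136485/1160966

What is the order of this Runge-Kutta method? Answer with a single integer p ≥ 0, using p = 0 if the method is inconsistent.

3

b = (22339603/23219320, 2021517/23219320, -193575/1160966, 136485/1160966)
c = (0, 20/9, -17/15, 1)
Ac = (0, 0, -16/9, -149/135)
Σ b_i: 22339603/23219320·1 + 2021517/23219320·1 + (-193575/1160966)·1 + 136485/1160966·1 = 1 ✓
b·c: 2021517/23219320·20/9 + (-193575/1160966)·(-17/15) + 136485/1160966·1 = 1/2 ✓
b·c²: 2021517/23219320·400/81 + (-193575/1160966)·289/225 + 136485/1160966·1 = 1/3 ✓
b·Ac: (-193575/1160966)·(-16/9) + 136485/1160966·(-149/135) = 1/6 ✓
b·c³: 2021517/23219320·8000/729 + (-193575/1160966)·(-4913/3375) + 136485/1160966·1 = 34368139/26121735 ≠ 1/4 ⇒ order 3.
b·(c∘Ac): (-193575/1160966)·272/135 + 136485/1160966·(-149/135) = -4865911/10448694 ≠ 1/8
b·Ac²: (-193575/1160966)·(-320/81) + 136485/1160966·(-22601/6075) = 34691167/156730410 ≠ 1/12
b·A²c: 136485/1160966·16/27 = 40440/580483 ≠ 1/24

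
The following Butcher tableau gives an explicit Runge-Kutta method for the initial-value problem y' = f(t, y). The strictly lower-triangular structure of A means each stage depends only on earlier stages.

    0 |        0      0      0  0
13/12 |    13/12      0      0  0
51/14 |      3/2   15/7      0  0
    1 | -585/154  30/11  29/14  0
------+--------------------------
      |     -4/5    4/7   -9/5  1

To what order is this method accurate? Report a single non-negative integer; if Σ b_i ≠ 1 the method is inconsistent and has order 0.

b = (-4/5, 4/7, -9/5, 1)
c = (0, 13/12, 51/14, 1)
Ac = (0, 0, 65/28, 22639/2156)
Σ b_i: (-4/5)·1 + 4/7·1 + (-9/5)·1 + 1·1 = -36/35 ≠ 1 ⇒ order 0.

0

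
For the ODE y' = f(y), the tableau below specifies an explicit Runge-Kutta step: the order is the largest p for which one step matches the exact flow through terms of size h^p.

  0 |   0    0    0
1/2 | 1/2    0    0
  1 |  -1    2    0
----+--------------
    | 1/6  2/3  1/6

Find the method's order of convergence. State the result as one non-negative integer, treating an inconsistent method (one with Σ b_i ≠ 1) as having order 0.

3

b = (1/6, 2/3, 1/6)
c = (0, 1/2, 1)
Ac = (0, 0, 1)
Σ b_i: 1/6·1 + 2/3·1 + 1/6·1 = 1 ✓
b·c: 2/3·1/2 + 1/6·1 = 1/2 ✓
b·c²: 2/3·1/4 + 1/6·1 = 1/3 ✓
b·Ac: 1/6·1 = 1/6 ✓; 3 stages ⇒ order 3.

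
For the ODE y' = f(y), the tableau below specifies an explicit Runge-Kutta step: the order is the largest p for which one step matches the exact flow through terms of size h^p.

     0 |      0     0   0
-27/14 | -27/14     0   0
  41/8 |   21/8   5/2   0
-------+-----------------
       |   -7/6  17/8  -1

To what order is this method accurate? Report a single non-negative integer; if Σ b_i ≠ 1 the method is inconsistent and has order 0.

b = (-7/6, 17/8, -1)
c = (0, -27/14, 41/8)
Ac = (0, 0, -135/28)
Σ b_i: (-7/6)·1 + 17/8·1 + (-1)·1 = -1/24 ≠ 1 ⇒ order 0.

0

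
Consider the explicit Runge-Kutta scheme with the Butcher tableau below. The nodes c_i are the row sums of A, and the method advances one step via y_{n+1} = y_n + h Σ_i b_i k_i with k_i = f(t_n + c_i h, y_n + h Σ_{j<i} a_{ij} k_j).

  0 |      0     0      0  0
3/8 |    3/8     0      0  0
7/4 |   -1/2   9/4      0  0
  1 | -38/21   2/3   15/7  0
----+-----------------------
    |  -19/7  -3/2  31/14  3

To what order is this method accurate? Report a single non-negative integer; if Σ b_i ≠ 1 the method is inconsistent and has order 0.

1

b = (-19/7, -3/2, 31/14, 3)
c = (0, 3/8, 7/4, 1)
Ac = (0, 0, 27/32, 4)
Σ b_i: (-19/7)·1 + (-3/2)·1 + 31/14·1 + 3·1 = 1 ✓
b·c: (-3/2)·3/8 + 31/14·7/4 + 3·1 = 101/16 ≠ 1/2 ⇒ order 1.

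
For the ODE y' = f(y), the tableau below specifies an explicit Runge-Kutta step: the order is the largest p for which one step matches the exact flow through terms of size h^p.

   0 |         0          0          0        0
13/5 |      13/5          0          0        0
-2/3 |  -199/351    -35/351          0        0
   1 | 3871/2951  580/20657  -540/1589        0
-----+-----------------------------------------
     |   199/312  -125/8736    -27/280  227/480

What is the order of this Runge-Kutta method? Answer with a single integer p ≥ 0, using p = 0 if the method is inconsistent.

b = (199/312, -125/8736, -27/280, 227/480)
c = (0, 13/5, -2/3, 1)
Ac = (0, 0, -7/27, 68/227)
Σ b_i: 199/312·1 + (-125/8736)·1 + (-27/280)·1 + 227/480·1 = 1 ✓
b·c: (-125/8736)·13/5 + (-27/280)·(-2/3) + 227/480·1 = 1/2 ✓
b·c²: (-125/8736)·169/25 + (-27/280)·4/9 + 227/480·1 = 1/3 ✓
b·Ac: (-27/280)·(-7/27) + 227/480·68/227 = 1/6 ✓
b·c³: (-125/8736)·2197/125 + (-27/280)·(-8/27) + 227/480·1 = 1/4 ✓
b·(c∘Ac): (-27/280)·14/81 + 227/480·68/227 = 1/8 ✓
b·Ac²: (-27/280)·(-91/135) + 227/480·44/1135 = 1/12 ✓
b·A²c: 227/480·20/227 = 1/24 ✓; 4 stages ⇒ order 4.

4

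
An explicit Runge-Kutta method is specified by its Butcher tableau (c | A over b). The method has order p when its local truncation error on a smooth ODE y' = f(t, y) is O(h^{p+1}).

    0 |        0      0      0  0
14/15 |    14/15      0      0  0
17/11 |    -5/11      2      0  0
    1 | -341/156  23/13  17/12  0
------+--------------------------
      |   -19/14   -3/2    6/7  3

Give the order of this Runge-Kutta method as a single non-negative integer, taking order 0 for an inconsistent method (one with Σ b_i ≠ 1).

1

b = (-19/14, -3/2, 6/7, 3)
c = (0, 14/15, 17/11, 1)
Ac = (0, 0, 28/15, 32953/8580)
Σ b_i: (-19/14)·1 + (-3/2)·1 + 6/7·1 + 3·1 = 1 ✓
b·c: (-3/2)·14/15 + 6/7·17/11 + 3·1 = 1126/385 ≠ 1/2 ⇒ order 1.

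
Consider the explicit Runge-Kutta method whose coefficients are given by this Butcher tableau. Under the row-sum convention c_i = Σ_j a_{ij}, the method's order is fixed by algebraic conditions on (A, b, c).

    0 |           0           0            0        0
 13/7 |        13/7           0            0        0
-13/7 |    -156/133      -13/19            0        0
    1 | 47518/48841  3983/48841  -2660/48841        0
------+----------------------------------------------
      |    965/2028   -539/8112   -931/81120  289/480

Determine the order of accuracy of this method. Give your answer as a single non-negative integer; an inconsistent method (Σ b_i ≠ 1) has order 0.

4

b = (965/2028, -539/8112, -931/81120, 289/480)
c = (0, 13/7, -13/7, 1)
Ac = (0, 0, -169/133, 73/289)
Σ b_i: 965/2028·1 + (-539/8112)·1 + (-931/81120)·1 + 289/480·1 = 1 ✓
b·c: (-539/8112)·13/7 + (-931/81120)·(-13/7) + 289/480·1 = 1/2 ✓
b·c²: (-539/8112)·169/49 + (-931/81120)·169/49 + 289/480·1 = 1/3 ✓
b·Ac: (-931/81120)·(-169/133) + 289/480·73/289 = 1/6 ✓
b·c³: (-539/8112)·2197/343 + (-931/81120)·(-2197/343) + 289/480·1 = 1/4 ✓
b·(c∘Ac): (-931/81120)·2197/931 + 289/480·73/289 = 1/8 ✓
b·Ac²: (-931/81120)·(-2197/931) + 289/480·27/289 = 1/12 ✓
b·A²c: 289/480·20/289 = 1/24 ✓; 4 stages ⇒ order 4.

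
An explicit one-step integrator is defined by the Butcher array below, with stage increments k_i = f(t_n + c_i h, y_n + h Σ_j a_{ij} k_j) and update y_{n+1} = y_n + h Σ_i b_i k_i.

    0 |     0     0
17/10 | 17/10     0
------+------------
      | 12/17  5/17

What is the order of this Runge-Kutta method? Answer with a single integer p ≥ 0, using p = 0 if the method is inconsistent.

b = (12/17, 5/17)
c = (0, 17/10)
Σ b_i: 12/17·1 + 5/17·1 = 1 ✓
b·c: 5/17·17/10 = 1/2 ✓; 2 stages ⇒ order 2.

2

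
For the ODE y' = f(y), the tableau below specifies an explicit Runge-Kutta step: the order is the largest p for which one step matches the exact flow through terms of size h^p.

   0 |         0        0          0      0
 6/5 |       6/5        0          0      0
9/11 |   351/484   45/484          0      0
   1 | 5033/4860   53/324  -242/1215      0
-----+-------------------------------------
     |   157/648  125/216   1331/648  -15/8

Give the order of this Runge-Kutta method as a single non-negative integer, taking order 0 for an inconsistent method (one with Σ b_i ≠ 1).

4

b = (157/648, 125/216, 1331/648, -15/8)
c = (0, 6/5, 9/11, 1)
Ac = (0, 0, 27/242, 1/30)
Σ b_i: 157/648·1 + 125/216·1 + 1331/648·1 + (-15/8)·1 = 1 ✓
b·c: 125/216·6/5 + 1331/648·9/11 + (-15/8)·1 = 1/2 ✓
b·c²: 125/216·36/25 + 1331/648·81/121 + (-15/8)·1 = 1/3 ✓
b·Ac: 1331/648·27/242 + (-15/8)·1/30 = 1/6 ✓
b·c³: 125/216·216/125 + 1331/648·729/1331 + (-15/8)·1 = 1/4 ✓
b·(c∘Ac): 1331/648·243/2662 + (-15/8)·1/30 = 1/8 ✓
b·Ac²: 1331/648·81/605 + (-15/8)·23/225 = 1/12 ✓
b·A²c: (-15/8)·(-1/45) = 1/24 ✓; 4 stages ⇒ order 4.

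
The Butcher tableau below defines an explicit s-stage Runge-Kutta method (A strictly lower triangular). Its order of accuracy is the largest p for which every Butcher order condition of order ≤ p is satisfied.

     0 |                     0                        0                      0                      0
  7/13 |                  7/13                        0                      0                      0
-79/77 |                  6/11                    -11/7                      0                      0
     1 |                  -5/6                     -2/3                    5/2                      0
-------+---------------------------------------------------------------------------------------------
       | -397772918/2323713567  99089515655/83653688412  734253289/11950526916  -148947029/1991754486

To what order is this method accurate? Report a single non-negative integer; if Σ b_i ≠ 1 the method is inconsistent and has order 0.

3

b = (-397772918/2323713567, 99089515655/83653688412, 734253289/11950526916, -148947029/1991754486)
c = (0, 7/13, -79/77, 1)
Ac = (0, 0, -11/13, -17561/6006)
Σ b_i: (-397772918/2323713567)·1 + 99089515655/83653688412·1 + 734253289/11950526916·1 + (-148947029/1991754486)·1 = 1 ✓
b·c: 99089515655/83653688412·7/13 + 734253289/11950526916·(-79/77) + (-148947029/1991754486)·1 = 1/2 ✓
b·c²: 99089515655/83653688412·49/169 + 734253289/11950526916·6241/5929 + (-148947029/1991754486)·1 = 1/3 ✓
b·Ac: 734253289/11950526916·(-11/13) + (-148947029/1991754486)·(-17561/6006) = 1/6 ✓
b·c³: 99089515655/83653688412·343/2197 + 734253289/11950526916·(-493039/456533) + (-148947029/1991754486)·1 = 29104544393/664582080162 ≠ 1/4 ⇒ order 3.
b·(c∘Ac): 734253289/11950526916·79/91 + (-148947029/1991754486)·(-17561/6006) = 541745735/1991754486 ≠ 1/8
b·Ac²: 734253289/11950526916·(-77/169) + (-148947029/1991754486)·14658851/6012006 = -69891307631/332291040081 ≠ 1/12
b·A²c: (-148947029/1991754486)·(-55/26) = 8192086595/51785616636 ≠ 1/24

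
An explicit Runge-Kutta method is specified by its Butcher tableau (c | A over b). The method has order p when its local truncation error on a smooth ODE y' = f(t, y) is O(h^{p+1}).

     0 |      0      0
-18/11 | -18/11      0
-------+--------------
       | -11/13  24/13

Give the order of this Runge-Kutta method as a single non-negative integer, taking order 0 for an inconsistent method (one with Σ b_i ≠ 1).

1

b = (-11/13, 24/13)
c = (0, -18/11)
Σ b_i: (-11/13)·1 + 24/13·1 = 1 ✓
b·c: 24/13·(-18/11) = -432/143 ≠ 1/2 ⇒ order 1.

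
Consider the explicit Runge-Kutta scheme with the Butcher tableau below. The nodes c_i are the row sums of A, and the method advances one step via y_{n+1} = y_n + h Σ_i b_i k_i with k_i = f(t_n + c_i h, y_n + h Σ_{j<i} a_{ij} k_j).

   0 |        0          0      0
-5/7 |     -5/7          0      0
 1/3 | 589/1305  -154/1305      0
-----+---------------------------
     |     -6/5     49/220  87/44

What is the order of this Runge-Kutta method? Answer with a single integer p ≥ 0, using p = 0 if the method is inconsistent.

b = (-6/5, 49/220, 87/44)
c = (0, -5/7, 1/3)
Ac = (0, 0, 22/261)
Σ b_i: (-6/5)·1 + 49/220·1 + 87/44·1 = 1 ✓
b·c: 49/220·(-5/7) + 87/44·1/3 = 1/2 ✓
b·c²: 49/220·25/49 + 87/44·1/9 = 1/3 ✓
b·Ac: 87/44·22/261 = 1/6 ✓; 3 stages ⇒ order 3.

3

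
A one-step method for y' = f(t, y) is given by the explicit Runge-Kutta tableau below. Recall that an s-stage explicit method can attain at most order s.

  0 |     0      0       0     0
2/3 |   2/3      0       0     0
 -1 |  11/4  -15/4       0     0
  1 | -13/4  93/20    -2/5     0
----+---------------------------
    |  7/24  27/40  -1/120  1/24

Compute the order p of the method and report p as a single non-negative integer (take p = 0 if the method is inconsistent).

4

b = (7/24, 27/40, -1/120, 1/24)
c = (0, 2/3, -1, 1)
Ac = (0, 0, -5/2, 7/2)
Σ b_i: 7/24·1 + 27/40·1 + (-1/120)·1 + 1/24·1 = 1 ✓
b·c: 27/40·2/3 + (-1/120)·(-1) + 1/24·1 = 1/2 ✓
b·c²: 27/40·4/9 + (-1/120)·1 + 1/24·1 = 1/3 ✓
b·Ac: (-1/120)·(-5/2) + 1/24·7/2 = 1/6 ✓
b·c³: 27/40·8/27 + (-1/120)·(-1) + 1/24·1 = 1/4 ✓
b·(c∘Ac): (-1/120)·5/2 + 1/24·7/2 = 1/8 ✓
b·Ac²: (-1/120)·(-5/3) + 1/24·5/3 = 1/12 ✓
b·A²c: 1/24·1 = 1/24 ✓; 4 stages ⇒ order 4.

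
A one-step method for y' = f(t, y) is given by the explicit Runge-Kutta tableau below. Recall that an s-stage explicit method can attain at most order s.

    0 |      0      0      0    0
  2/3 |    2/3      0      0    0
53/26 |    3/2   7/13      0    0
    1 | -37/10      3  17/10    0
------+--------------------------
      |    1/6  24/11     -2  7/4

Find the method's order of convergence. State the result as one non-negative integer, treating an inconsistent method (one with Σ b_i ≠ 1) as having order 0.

0

b = (1/6, 24/11, -2, 7/4)
c = (0, 2/3, 53/26, 1)
Ac = (0, 0, 14/39, 1421/260)
Σ b_i: 1/6·1 + 24/11·1 + (-2)·1 + 7/4·1 = 277/132 ≠ 1 ⇒ order 0.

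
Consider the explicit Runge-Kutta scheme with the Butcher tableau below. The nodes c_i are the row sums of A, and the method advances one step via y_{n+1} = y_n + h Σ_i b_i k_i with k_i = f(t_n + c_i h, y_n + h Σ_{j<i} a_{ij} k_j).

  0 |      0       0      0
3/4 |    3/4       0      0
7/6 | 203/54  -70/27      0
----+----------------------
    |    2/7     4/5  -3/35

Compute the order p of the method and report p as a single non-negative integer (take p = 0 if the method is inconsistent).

3

b = (2/7, 4/5, -3/35)
c = (0, 3/4, 7/6)
Ac = (0, 0, -35/18)
Σ b_i: 2/7·1 + 4/5·1 + (-3/35)·1 = 1 ✓
b·c: 4/5·3/4 + (-3/35)·7/6 = 1/2 ✓
b·c²: 4/5·9/16 + (-3/35)·49/36 = 1/3 ✓
b·Ac: (-3/35)·(-35/18) = 1/6 ✓; 3 stages ⇒ order 3.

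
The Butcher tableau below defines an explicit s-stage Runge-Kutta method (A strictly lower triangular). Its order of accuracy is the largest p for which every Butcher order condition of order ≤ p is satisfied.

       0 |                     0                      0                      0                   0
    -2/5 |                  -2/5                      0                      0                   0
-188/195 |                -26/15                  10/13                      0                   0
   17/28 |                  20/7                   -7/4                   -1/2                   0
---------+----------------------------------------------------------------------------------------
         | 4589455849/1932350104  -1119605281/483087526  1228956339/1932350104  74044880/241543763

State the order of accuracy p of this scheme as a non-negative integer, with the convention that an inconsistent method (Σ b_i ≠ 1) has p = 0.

b = (4589455849/1932350104, -1119605281/483087526, 1228956339/1932350104, 74044880/241543763)
c = (0, -2/5, -188/195, 17/28)
Ac = (0, 0, -4/13, 461/390)
Σ b_i: 4589455849/1932350104·1 + (-1119605281/483087526)·1 + 1228956339/1932350104·1 + 74044880/241543763·1 = 1 ✓
b·c: (-1119605281/483087526)·(-2/5) + 1228956339/1932350104·(-188/195) + 74044880/241543763·17/28 = 1/2 ✓
b·c²: (-1119605281/483087526)·4/25 + 1228956339/1932350104·35344/38025 + 74044880/241543763·289/784 = 1/3 ✓
b·Ac: 1228956339/1932350104·(-4/13) + 74044880/241543763·461/390 = 1/6 ✓
b·c³: (-1119605281/483087526)·(-8/125) + 1228956339/1932350104·(-6644672/7414875) + 74044880/241543763·4913/21952 = -148576313113/420902855100 ≠ 1/4 ⇒ order 3.
b·(c∘Ac): 1228956339/1932350104·752/2535 + 74044880/241543763·7837/10920 = 1480662784/3623156445 ≠ 1/8
b·Ac²: 1228956339/1932350104·8/65 + 74044880/241543763·(-28319/38025) = -451043371/3006448965 ≠ 1/12
b·A²c: 74044880/241543763·2/13 = 11391520/241543763 ≠ 1/24

3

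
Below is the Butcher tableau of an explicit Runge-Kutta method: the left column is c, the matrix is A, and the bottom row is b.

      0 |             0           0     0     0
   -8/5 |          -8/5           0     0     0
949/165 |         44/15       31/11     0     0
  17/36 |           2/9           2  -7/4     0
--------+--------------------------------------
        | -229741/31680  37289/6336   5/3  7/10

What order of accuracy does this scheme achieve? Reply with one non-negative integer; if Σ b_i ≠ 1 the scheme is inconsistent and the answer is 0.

2

b = (-229741/31680, 37289/6336, 5/3, 7/10)
c = (0, -8/5, 949/165, 17/36)
Ac = (0, 0, -248/55, -1751/132)
Σ b_i: (-229741/31680)·1 + 37289/6336·1 + 5/3·1 + 7/10·1 = 1 ✓
b·c: 37289/6336·(-8/5) + 5/3·949/165 + 7/10·17/36 = 1/2 ✓
b·c²: 37289/6336·64/25 + 5/3·900601/27225 + 7/10·289/1296 = 551643947/7840800 ≠ 1/3 ⇒ order 2.
b·Ac: 5/3·(-248/55) + 7/10·(-1751/132) = -22177/1320 ≠ 1/6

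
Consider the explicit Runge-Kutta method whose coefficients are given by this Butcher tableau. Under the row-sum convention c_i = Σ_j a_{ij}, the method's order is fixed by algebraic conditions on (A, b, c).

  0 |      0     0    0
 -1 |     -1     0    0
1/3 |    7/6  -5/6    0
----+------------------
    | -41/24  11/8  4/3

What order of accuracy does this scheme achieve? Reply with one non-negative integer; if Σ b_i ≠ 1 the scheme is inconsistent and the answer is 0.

1

b = (-41/24, 11/8, 4/3)
c = (0, -1, 1/3)
Ac = (0, 0, 5/6)
Σ b_i: (-41/24)·1 + 11/8·1 + 4/3·1 = 1 ✓
b·c: 11/8·(-1) + 4/3·1/3 = -67/72 ≠ 1/2 ⇒ order 1.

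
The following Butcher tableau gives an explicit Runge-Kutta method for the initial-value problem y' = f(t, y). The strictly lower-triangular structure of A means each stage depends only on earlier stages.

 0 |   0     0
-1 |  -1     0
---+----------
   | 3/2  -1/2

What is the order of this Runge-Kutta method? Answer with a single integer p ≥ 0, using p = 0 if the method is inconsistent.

2

b = (3/2, -1/2)
c = (0, -1)
Σ b_i: 3/2·1 + (-1/2)·1 = 1 ✓
b·c: (-1/2)·(-1) = 1/2 ✓; 2 stages ⇒ order 2.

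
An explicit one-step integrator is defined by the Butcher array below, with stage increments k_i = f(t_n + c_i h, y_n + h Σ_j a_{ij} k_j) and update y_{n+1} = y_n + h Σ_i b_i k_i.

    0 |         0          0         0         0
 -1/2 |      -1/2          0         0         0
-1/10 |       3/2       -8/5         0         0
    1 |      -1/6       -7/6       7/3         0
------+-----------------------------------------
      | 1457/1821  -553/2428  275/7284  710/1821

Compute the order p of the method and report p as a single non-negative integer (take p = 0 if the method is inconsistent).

b = (1457/1821, -553/2428, 275/7284, 710/1821)
c = (0, -1/2, -1/10, 1)
Ac = (0, 0, 4/5, 7/20)
Σ b_i: 1457/1821·1 + (-553/2428)·1 + 275/7284·1 + 710/1821·1 = 1 ✓
b·c: (-553/2428)·(-1/2) + 275/7284·(-1/10) + 710/1821·1 = 1/2 ✓
b·c²: (-553/2428)·1/4 + 275/7284·1/100 + 710/1821·1 = 1/3 ✓
b·Ac: 275/7284·4/5 + 710/1821·7/20 = 1/6 ✓
b·c³: (-553/2428)·(-1/8) + 275/7284·(-1/1000) + 710/1821·1 = 10157/24280 ≠ 1/4 ⇒ order 3.
b·(c∘Ac): 275/7284·(-2/25) + 710/1821·7/20 = 81/607 ≠ 1/8
b·Ac²: 275/7284·(-2/5) + 710/1821·(-161/600) = -13081/109260 ≠ 1/12
b·A²c: 710/1821·28/15 = 3976/5463 ≠ 1/24

3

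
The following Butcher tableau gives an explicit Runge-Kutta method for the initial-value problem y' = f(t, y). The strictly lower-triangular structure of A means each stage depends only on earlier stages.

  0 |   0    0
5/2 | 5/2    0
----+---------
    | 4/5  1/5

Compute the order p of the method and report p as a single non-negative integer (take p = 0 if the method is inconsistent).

b = (4/5, 1/5)
c = (0, 5/2)
Σ b_i: 4/5·1 + 1/5·1 = 1 ✓
b·c: 1/5·5/2 = 1/2 ✓; 2 stages ⇒ order 2.

2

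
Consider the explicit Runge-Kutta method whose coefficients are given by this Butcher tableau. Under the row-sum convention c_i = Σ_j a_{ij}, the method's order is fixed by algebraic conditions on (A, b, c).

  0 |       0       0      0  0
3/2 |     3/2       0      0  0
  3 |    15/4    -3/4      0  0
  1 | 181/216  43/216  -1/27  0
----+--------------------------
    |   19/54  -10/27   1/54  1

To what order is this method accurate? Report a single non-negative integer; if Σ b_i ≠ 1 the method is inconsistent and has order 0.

4

b = (19/54, -10/27, 1/54, 1)
c = (0, 3/2, 3, 1)
Ac = (0, 0, -9/8, 3/16)
Σ b_i: 19/54·1 + (-10/27)·1 + 1/54·1 + 1·1 = 1 ✓
b·c: (-10/27)·3/2 + 1/54·3 + 1·1 = 1/2 ✓
b·c²: (-10/27)·9/4 + 1/54·9 + 1·1 = 1/3 ✓
b·Ac: 1/54·(-9/8) + 1·3/16 = 1/6 ✓
b·c³: (-10/27)·27/8 + 1/54·27 + 1·1 = 1/4 ✓
b·(c∘Ac): 1/54·(-27/8) + 1·3/16 = 1/8 ✓
b·Ac²: 1/54·(-27/16) + 1·11/96 = 1/12 ✓
b·A²c: 1·1/24 = 1/24 ✓; 4 stages ⇒ order 4.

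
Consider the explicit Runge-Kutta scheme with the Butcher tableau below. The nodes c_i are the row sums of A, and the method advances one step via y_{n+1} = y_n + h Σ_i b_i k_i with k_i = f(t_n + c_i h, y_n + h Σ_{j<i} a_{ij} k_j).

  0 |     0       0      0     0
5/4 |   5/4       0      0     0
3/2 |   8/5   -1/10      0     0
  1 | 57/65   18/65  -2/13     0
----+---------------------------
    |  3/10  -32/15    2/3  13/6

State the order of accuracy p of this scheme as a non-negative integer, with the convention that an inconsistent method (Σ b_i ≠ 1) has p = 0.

4

b = (3/10, -32/15, 2/3, 13/6)
c = (0, 5/4, 3/2, 1)
Ac = (0, 0, -1/8, 3/26)
Σ b_i: 3/10·1 + (-32/15)·1 + 2/3·1 + 13/6·1 = 1 ✓
b·c: (-32/15)·5/4 + 2/3·3/2 + 13/6·1 = 1/2 ✓
b·c²: (-32/15)·25/16 + 2/3·9/4 + 13/6·1 = 1/3 ✓
b·Ac: 2/3·(-1/8) + 13/6·3/26 = 1/6 ✓
b·c³: (-32/15)·125/64 + 2/3·27/8 + 13/6·1 = 1/4 ✓
b·(c∘Ac): 2/3·(-3/16) + 13/6·3/26 = 1/8 ✓
b·Ac²: 2/3·(-5/32) + 13/6·9/104 = 1/12 ✓
b·A²c: 13/6·1/52 = 1/24 ✓; 4 stages ⇒ order 4.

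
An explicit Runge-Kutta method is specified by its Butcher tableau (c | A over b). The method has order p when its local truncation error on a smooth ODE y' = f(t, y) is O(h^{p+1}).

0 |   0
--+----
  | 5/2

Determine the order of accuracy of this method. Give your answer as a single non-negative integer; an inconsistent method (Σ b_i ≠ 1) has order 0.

b = (5/2)
c = (0)
Σ b_i: 5/2·1 = 5/2 ≠ 1 ⇒ order 0.

0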